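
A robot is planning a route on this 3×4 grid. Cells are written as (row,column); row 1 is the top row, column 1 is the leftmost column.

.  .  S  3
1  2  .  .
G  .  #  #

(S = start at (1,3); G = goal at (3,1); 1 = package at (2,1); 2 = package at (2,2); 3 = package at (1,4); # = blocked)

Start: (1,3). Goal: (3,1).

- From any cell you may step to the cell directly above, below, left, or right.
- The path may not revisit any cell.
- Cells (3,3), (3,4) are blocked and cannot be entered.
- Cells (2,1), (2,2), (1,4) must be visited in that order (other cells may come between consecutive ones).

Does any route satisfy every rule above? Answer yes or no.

no

Ignoring the required order, 2 revisit-free routes from (1,3) to (3,1) pass through all of (2,1), (2,2), and (1,4); the waypoint orders that occur are (1,4) → (2,2) → (2,1) (2) — never (2,1) → (2,2) → (1,4).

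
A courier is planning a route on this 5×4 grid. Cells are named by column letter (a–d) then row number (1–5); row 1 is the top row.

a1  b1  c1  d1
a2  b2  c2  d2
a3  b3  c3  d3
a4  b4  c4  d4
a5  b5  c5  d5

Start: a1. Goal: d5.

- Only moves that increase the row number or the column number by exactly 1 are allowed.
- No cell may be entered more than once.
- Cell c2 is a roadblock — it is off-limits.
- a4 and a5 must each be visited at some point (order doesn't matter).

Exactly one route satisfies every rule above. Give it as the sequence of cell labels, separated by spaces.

a1 a2 a3 a4 a5 b5 c5 d5

Moves only go right or down, so the column and row indices never decrease.
Route from a1: 4× down (reaching a5), 3× right (reaching d5) — 7 moves in all.
Check: all required cells visited.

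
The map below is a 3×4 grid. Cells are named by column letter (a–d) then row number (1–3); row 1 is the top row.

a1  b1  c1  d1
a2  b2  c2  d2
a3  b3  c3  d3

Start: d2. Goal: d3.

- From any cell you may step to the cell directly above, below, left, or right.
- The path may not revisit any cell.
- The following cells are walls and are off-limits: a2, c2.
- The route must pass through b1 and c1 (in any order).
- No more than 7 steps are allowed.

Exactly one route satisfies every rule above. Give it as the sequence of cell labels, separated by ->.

The budget equals the shortest possible length, so every move has to be on a shortest route through the required cells.
Route from d2: up 1 to d1, left 2 to b1, down 2 to b3, right 2 to d3 — 7 moves in all.
Check: all required cells visited; 7 ≤ 7 moves.

d2 -> d1 -> c1 -> b1 -> b2 -> b3 -> c3 -> d3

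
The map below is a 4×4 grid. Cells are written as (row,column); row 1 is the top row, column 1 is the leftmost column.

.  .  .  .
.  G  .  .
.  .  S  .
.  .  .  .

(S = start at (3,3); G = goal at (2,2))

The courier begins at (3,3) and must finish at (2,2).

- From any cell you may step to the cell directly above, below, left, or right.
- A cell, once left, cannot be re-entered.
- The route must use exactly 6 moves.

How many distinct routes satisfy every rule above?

12

Need simple routes of exactly 6 moves from (3,3) to (2,2) (Manhattan distance 2, so 2 moves are spent on a detour and 2 undoing it).
Branch systematically from the start, pruning whenever the remaining move budget drops below the Manhattan distance to (2,2) or differs from it in parity. Grouping the completions by first move — via (2,3): 2; via (4,3): 4; via (3,2): 2; via (3,4): 4 — and summing: 2 + 4 + 2 + 4 = 12.
That gives 12 routes.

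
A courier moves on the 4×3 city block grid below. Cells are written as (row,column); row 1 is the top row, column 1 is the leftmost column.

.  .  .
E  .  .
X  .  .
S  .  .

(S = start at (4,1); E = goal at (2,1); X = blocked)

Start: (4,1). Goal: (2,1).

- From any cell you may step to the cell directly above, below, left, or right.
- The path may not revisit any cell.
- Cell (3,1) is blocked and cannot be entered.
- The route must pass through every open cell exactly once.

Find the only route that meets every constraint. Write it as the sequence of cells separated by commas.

(4,1), (4,2), (4,3), (3,3), (3,2), (2,2), (2,3), (1,3), (1,2), (1,1), (2,1)

Need to visit all 11 open cells exactly once, starting at (4,1) and ending at (2,1).
Cell (1,1) has only two open neighbours ((2,1) and (1,2)), so the path must pass straight through it: one of those is the cell it's entered from and the other is where it exits.
Route from (4,1): right 2 to (4,3), up 1 to (3,3), left 1 to (3,2), up 1 to (2,2), right 1 to (2,3), up 1 to (1,3), left 2 to (1,1), down 1 to (2,1) — 10 moves in all.
Check: all 11 open cells covered.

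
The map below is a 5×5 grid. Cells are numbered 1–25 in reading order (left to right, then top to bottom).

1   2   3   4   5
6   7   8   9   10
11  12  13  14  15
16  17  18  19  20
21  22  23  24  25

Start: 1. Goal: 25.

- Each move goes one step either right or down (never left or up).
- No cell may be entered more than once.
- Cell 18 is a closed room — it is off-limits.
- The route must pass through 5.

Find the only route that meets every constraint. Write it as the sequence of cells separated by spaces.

Moves only go right or down, so the column and row indices never decrease.
Route from 1: right 4 to 5, down 4 to 25 — 8 moves in all.
Check: all required cells visited.

1 2 3 4 5 10 15 20 25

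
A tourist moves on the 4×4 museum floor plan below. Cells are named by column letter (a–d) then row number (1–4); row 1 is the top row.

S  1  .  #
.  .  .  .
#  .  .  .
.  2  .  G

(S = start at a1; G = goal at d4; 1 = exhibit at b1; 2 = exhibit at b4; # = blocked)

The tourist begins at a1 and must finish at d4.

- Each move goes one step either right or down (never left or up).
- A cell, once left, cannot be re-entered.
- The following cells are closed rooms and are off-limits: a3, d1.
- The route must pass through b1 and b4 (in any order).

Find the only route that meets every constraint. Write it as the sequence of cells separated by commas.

Moves only go right or down, so the column and row indices never decrease.
Route from a1: right to b1, 3× down (reaching b4), 2× right (reaching d4) — 6 moves in all.
Check: all required cells visited.

a1, b1, b2, b3, b4, c4, d4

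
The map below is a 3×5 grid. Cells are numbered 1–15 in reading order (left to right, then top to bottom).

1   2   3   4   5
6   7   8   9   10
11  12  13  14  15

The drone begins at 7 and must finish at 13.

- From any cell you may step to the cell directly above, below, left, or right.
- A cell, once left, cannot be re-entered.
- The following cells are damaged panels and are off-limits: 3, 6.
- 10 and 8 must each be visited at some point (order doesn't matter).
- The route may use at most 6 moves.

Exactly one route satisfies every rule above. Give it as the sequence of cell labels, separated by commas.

7, 8, 9, 10, 15, 14, 13

The budget equals the shortest possible length, so every move has to be on a shortest route through the required cells.
Route from 7: 3× right (reaching 10), down to 15, 2× left (reaching 13) — 6 moves in all.
Check: all required cells visited; 6 ≤ 6 moves.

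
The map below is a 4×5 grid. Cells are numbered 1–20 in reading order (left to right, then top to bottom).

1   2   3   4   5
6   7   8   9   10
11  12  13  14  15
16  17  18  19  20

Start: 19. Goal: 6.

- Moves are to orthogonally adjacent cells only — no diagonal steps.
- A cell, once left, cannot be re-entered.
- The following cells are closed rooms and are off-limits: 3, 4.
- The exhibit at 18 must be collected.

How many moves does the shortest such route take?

5

Any route passes through 18 somewhere between 19 and 6. Summing Manhattan distances along the two legs (19 → 18 → 6) gives a lower bound of 1 + 4 = 5 moves.
A route of 5 moves achieves this: 19 → 18 → 13 → 8 → 7 → 6.
Since 5 matches the lower bound, it is optimal.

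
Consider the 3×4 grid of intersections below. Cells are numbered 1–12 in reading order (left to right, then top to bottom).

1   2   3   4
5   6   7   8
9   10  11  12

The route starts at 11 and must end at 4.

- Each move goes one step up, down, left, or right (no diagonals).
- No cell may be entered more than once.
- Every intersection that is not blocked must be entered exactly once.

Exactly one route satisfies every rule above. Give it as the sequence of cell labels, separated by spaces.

Need to visit all 12 open cells exactly once, starting at 11 and ending at 4.
Cell 12 has only two open neighbours (8 and 11), so the path must pass straight through it: one of those is the cell it's entered from and the other is where it exits.
Route from 11: right to 12, up to 8, 2× left (reaching 6), down to 10, left to 9, 2× up (reaching 1), 3× right (reaching 4) — 11 moves in all.
Check: all 12 open cells covered.

11 12 8 7 6 10 9 5 1 2 3 4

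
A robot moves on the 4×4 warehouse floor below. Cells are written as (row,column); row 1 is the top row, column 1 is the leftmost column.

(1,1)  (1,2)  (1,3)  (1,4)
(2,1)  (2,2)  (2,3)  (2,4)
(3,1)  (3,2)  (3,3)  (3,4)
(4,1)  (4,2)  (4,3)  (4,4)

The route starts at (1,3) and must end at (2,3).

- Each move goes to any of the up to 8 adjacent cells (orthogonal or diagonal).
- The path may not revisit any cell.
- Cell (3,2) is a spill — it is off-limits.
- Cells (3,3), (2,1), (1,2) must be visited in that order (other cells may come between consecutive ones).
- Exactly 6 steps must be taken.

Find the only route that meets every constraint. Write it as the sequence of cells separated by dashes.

The waypoints must appear in the order (3,3), (2,1), (1,2), with no cell reused.
Route from (1,3): down-right 1 to (2,4), down-left 1 to (3,3), up-left 1 to (2,2), left 1 to (2,1), up-right 1 to (1,2), down-right 1 to (2,3) — 6 moves in all.
Check: order respected ((3,3) at step 2, (2,1) at step 4, (1,2) at step 5); 6 moves as required.

(1,3) - (2,4) - (3,3) - (2,2) - (2,1) - (1,2) - (2,3)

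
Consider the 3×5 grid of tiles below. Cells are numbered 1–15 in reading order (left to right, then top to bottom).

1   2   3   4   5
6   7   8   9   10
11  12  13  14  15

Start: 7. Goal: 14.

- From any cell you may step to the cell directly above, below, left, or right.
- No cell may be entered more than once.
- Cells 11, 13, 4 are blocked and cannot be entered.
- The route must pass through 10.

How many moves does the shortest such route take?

5

Any route passes through 10 somewhere between 7 and 14. Summing Manhattan distances along the two legs (7 → 10 → 14) gives a lower bound of 3 + 2 = 5 moves.
A route of 5 moves achieves this: 7 → 8 → 9 → 10 → 15 → 14.
Since 5 matches the lower bound, it is optimal.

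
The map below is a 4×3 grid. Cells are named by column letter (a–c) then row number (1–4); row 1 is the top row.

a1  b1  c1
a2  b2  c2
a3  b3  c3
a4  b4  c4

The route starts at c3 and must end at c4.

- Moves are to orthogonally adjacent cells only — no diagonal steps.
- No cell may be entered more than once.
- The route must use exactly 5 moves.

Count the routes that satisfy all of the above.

Need simple routes of exactly 5 moves from c3 to c4 (Manhattan distance 1, so 2 moves are spent on a detour and 2 undoing it).
Enumerating: c3 c2 b2 b3 b4 c4 | c3 b3 a3 a4 b4 c4.
That gives 2 routes.

2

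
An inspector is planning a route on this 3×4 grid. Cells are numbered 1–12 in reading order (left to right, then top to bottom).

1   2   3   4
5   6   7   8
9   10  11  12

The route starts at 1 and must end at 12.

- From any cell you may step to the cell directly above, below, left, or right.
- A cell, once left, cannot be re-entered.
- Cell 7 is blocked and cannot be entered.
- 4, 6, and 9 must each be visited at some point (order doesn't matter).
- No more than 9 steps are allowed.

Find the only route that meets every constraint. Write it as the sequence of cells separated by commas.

1, 5, 9, 10, 6, 2, 3, 4, 8, 12

Any route must reach 4, 6, and 9 and still end at 12 within 9 moves, so the order of the required stops is forced.
Route from 1: 2× down (reaching 9), right to 10, 2× up (reaching 2), 2× right (reaching 4), 2× down (reaching 12) — 9 moves in all.
Check: all required cells visited; 9 ≤ 9 moves.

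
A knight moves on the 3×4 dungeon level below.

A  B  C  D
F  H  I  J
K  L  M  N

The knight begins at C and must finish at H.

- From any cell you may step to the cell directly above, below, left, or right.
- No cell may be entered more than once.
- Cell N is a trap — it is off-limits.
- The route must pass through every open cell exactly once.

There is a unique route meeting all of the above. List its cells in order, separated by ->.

Need to visit all 11 open cells exactly once, starting at C and ending at H.
Cell K has only two open neighbours (F and L), so the path must pass straight through it: one of those is the cell it's entered from and the other is where it exits.
Route from C: right to D, down to J, left to I, down to M, 2× left (reaching K), 2× up (reaching A), right to B, down to H — 10 moves in all.
Check: all 11 open cells covered.

C -> D -> J -> I -> M -> L -> K -> F -> A -> B -> H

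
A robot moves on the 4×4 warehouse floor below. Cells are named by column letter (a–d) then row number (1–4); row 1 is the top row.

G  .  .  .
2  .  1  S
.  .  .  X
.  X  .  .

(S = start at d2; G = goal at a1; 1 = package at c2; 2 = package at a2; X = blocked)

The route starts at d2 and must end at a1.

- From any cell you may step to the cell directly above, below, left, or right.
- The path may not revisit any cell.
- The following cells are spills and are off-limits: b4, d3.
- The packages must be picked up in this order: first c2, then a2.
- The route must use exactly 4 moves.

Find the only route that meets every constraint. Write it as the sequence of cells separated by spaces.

d2 c2 b2 a2 a1

The waypoints must appear in the order c2, a2, with no cell reused.
Route from d2: left 3 to a2, up 1 to a1 — 4 moves in all.
Check: order respected (1 at step 1, 2 at step 3); 4 moves as required.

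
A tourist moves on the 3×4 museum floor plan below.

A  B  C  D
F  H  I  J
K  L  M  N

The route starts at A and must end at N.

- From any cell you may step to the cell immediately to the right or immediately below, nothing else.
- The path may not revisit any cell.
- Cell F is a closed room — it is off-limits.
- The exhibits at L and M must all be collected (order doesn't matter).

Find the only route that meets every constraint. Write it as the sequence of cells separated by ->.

A -> B -> H -> L -> M -> N

Moves only go right or down, so the column and row indices never decrease.
Route from A: right 1 to B, down 2 to L, right 2 to N — 5 moves in all.
Check: all required cells visited.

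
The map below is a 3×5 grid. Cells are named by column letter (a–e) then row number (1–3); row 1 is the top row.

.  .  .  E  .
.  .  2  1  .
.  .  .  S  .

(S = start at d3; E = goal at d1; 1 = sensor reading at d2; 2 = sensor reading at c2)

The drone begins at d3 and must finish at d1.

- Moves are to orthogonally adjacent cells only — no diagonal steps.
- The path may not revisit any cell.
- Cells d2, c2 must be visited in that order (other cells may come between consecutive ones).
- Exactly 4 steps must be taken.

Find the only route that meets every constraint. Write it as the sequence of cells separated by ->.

The waypoints must appear in the order d2, c2, with no cell reused.
Route from d3: up to d2, left to c2, up to c1, right to d1 — 4 moves in all.
Check: order respected (1 at step 1, 2 at step 2); 4 moves as required.

d3 -> d2 -> c2 -> c1 -> d1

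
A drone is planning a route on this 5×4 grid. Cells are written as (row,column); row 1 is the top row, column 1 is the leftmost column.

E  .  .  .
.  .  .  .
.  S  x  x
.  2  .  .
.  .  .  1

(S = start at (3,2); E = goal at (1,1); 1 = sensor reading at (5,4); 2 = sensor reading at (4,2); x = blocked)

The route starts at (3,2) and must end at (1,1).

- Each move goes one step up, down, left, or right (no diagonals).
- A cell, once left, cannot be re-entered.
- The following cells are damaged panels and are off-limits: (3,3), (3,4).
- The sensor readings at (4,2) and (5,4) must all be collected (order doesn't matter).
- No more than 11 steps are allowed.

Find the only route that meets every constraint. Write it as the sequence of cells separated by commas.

(3,2), (4,2), (4,3), (4,4), (5,4), (5,3), (5,2), (5,1), (4,1), (3,1), (2,1), (1,1)

The budget equals the shortest possible length, so every move has to be on a shortest route through the required cells.
Route from (3,2): down to (4,2), 2× right (reaching (4,4)), down to (5,4), 3× left (reaching (5,1)), 4× up (reaching (1,1)) — 11 moves in all.
Check: all required cells visited; 11 ≤ 11 moves.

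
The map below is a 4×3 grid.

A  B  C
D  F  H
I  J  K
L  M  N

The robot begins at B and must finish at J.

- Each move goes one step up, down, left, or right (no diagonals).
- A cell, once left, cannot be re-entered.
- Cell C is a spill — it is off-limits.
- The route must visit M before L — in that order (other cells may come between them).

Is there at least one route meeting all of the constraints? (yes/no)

yes

One route that works: B → F → H → K → N → M → L → I → J.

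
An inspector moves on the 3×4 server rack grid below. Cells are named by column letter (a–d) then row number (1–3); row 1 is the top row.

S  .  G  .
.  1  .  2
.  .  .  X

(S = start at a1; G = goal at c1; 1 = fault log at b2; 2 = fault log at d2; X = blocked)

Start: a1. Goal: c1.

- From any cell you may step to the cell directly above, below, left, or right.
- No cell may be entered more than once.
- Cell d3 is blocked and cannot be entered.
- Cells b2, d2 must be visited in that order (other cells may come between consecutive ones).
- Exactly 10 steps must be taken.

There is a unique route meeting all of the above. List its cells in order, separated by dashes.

The waypoints must appear in the order b2, d2, with no cell reused.
Route from a1: right 1 to b1, down 1 to b2, left 1 to a2, down 1 to a3, right 2 to c3, up 1 to c2, right 1 to d2, up 1 to d1, left 1 to c1 — 10 moves in all.
Check: order respected (1 at step 2, 2 at step 8); 10 moves as required.

a1 - b1 - b2 - a2 - a3 - b3 - c3 - c2 - d2 - d1 - c1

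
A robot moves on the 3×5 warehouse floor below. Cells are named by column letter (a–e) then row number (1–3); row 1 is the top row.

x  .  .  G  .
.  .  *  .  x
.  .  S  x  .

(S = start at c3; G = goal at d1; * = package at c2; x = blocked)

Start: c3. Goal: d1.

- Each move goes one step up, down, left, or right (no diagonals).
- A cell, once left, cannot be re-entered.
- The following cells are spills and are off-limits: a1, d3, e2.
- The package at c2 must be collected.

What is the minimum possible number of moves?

3

Any route passes through c2 somewhere between c3 and d1. Summing Manhattan distances along the two legs (c3 → c2 → d1) gives a lower bound of 1 + 2 = 3 moves.
A route of 3 moves achieves this: c3 → c2 → c1 → d1.
Since 3 matches the lower bound, it is optimal.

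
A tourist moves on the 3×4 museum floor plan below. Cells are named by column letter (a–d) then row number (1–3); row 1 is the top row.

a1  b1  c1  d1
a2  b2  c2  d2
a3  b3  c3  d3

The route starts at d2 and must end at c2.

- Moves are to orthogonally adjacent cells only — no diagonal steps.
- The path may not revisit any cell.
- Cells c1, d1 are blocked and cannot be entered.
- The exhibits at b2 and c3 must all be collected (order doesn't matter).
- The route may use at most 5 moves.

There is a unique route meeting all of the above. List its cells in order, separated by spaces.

d2 d3 c3 b3 b2 c2

The budget equals the shortest possible length, so every move has to be on a shortest route through the required cells.
Route from d2: down to d3, 2× left (reaching b3), up to b2, right to c2 — 5 moves in all.
Check: all required cells visited; 5 ≤ 5 moves.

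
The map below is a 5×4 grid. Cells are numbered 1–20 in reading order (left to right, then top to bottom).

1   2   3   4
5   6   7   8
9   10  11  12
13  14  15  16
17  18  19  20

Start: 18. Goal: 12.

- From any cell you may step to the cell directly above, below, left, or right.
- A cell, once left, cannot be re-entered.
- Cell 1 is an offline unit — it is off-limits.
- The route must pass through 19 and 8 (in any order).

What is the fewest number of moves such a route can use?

6

Any route passes through 19 and 8 in some order between 18 and 12. Summing Manhattan distances along each leg and taking the cheapest ordering (18 → 19 → 8 → 12) gives a lower bound of 1 + 4 + 1 = 6 moves.
A route of 6 moves achieves this: 18 → 19 → 15 → 11 → 7 → 8 → 12.
Since 6 matches the lower bound, it is optimal.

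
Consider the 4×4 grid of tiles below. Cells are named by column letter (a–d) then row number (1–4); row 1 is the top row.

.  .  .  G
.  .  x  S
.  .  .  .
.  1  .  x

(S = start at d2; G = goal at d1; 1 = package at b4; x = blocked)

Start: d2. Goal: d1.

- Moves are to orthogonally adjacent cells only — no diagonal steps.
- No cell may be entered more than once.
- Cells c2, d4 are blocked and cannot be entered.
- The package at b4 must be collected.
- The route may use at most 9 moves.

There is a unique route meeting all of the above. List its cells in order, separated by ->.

Any route must reach b4 and still end at d1 within 9 moves, so the order of the required stops is forced.
Route from d2: down to d3, left to c3, down to c4, left to b4, 3× up (reaching b1), 2× right (reaching d1) — 9 moves in all.
Check: all required cells visited; 9 ≤ 9 moves.

d2 -> d3 -> c3 -> c4 -> b4 -> b3 -> b2 -> b1 -> c1 -> d1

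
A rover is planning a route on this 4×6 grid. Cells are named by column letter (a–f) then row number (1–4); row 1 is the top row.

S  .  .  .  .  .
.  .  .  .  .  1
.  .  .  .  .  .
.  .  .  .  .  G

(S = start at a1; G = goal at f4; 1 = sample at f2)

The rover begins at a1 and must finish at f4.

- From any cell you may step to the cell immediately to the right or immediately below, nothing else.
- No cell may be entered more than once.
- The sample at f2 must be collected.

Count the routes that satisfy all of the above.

A right/down-only route from a1 to f4 makes exactly 3 down-moves and 5 right-moves in some order.
With no other constraints that would be C(8,3) = 56 routes.
Split at f2 and multiply the segment counts: a1→f2: 6; f2→f4: 1; product = 6.
That gives 6 routes.

6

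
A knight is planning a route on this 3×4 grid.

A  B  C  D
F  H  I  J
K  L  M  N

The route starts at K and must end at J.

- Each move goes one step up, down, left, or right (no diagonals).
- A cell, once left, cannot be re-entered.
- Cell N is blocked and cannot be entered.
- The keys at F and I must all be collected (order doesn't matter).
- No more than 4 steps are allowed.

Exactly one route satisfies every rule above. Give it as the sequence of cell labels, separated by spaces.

Any route must reach F and I and still end at J within 4 moves, so the order of the required stops is forced.
Route from K: up to F, 3× right (reaching J) — 4 moves in all.
Check: all required cells visited; 4 ≤ 4 moves.

K F H I J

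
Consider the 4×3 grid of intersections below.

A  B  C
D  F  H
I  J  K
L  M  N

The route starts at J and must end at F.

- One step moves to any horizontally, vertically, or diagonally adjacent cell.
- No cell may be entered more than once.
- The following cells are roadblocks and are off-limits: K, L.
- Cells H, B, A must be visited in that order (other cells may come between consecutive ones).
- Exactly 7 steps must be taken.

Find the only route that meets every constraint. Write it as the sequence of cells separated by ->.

J -> H -> C -> B -> A -> D -> I -> F

The waypoints must appear in the order H, B, A, with no cell reused.
Route from J: up-right 1 to H, up 1 to C, left 2 to A, down 2 to I, up-right 1 to F — 7 moves in all.
Check: order respected (H at step 1, B at step 3, A at step 4); 7 moves as required.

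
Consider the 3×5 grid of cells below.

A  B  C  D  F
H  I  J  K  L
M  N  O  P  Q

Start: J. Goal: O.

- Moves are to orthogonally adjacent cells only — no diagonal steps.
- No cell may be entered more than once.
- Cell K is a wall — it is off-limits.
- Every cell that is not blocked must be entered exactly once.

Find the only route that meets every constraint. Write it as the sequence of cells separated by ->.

J -> I -> N -> M -> H -> A -> B -> C -> D -> F -> L -> Q -> P -> O

Need to visit all 14 open cells exactly once, starting at J and ending at O.
Cell Q has only two open neighbours (L and P), so the path must pass straight through it: one of those is the cell it's entered from and the other is where it exits.
Route from J: left 1 to I, down 1 to N, left 1 to M, up 2 to A, right 4 to F, down 2 to Q, left 2 to O — 13 moves in all.
Check: all 14 open cells covered.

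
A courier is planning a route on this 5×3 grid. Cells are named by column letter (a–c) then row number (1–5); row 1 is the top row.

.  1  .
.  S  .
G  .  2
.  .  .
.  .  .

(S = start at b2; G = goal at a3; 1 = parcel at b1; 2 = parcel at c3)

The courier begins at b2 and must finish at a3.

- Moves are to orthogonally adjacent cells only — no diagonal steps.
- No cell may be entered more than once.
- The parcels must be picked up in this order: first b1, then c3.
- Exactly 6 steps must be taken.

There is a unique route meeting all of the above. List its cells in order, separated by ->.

The waypoints must appear in the order b1, c3, with no cell reused.
Route from b2: up 1 to b1, right 1 to c1, down 2 to c3, left 2 to a3 — 6 moves in all.
Check: order respected (1 at step 1, 2 at step 4); 6 moves as required.

b2 -> b1 -> c1 -> c2 -> c3 -> b3 -> a3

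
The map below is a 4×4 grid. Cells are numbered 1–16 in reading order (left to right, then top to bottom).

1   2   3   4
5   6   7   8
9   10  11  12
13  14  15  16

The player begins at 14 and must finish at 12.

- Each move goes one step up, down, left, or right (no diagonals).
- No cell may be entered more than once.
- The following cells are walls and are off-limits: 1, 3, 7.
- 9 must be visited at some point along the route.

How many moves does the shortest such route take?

5

Any route passes through 9 somewhere between 14 and 12. Summing Manhattan distances along the two legs (14 → 9 → 12) gives a lower bound of 2 + 3 = 5 moves.
A route of 5 moves achieves this: 14 → 13 → 9 → 10 → 11 → 12.
Since 5 matches the lower bound, it is optimal.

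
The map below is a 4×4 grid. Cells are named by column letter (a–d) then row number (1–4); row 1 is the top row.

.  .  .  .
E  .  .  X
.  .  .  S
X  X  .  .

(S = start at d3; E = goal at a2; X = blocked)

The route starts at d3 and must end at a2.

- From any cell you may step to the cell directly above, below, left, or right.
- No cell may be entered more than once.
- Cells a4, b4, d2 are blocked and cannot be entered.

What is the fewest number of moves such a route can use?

The Manhattan distance from d3 to a2 is |3−2| + |4−1| = 4, so at least 4 moves are needed.
A route of 4 moves achieves this: d3 → c3 → c2 → b2 → a2.
Since 4 matches the lower bound, it is optimal.

4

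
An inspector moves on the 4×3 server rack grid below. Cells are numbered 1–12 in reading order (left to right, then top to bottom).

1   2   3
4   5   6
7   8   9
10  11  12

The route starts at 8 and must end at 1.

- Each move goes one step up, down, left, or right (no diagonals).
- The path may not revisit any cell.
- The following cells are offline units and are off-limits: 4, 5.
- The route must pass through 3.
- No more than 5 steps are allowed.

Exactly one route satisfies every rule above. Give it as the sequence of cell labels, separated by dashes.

The budget equals the shortest possible length, so every move has to be on a shortest route through the required cells.
Route from 8: right 1 to 9, up 2 to 3, left 2 to 1 — 5 moves in all.
Check: all required cells visited; 5 ≤ 5 moves.

8 - 9 - 6 - 3 - 2 - 1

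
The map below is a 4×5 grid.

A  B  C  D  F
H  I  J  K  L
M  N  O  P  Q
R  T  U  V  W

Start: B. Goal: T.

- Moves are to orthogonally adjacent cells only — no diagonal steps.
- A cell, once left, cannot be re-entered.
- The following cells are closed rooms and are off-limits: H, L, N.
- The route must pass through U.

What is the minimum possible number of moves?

5

Any route passes through U somewhere between B and T. Summing Manhattan distances along the two legs (B → U → T) gives a lower bound of 4 + 1 = 5 moves.
A route of 5 moves achieves this: B → I → J → O → U → T.
Since 5 matches the lower bound, it is optimal.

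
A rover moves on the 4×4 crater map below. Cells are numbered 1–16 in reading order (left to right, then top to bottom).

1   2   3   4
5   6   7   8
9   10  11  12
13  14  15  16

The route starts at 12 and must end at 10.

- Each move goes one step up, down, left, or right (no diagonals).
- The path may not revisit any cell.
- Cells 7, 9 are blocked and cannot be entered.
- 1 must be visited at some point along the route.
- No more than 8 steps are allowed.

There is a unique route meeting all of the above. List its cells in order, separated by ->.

The budget equals the shortest possible length, so every move has to be on a shortest route through the required cells.
Route from 12: up 2 to 4, left 3 to 1, down 1 to 5, right 1 to 6, down 1 to 10 — 8 moves in all.
Check: all required cells visited; 8 ≤ 8 moves.

12 -> 8 -> 4 -> 3 -> 2 -> 1 -> 5 -> 6 -> 10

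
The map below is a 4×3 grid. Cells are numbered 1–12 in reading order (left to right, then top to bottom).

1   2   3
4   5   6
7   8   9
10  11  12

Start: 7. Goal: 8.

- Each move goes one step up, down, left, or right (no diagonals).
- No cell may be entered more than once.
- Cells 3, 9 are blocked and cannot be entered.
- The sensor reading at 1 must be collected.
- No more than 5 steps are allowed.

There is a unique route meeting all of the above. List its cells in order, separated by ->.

Any route must reach 1 and still end at 8 within 5 moves, so the order of the required stops is forced.
Route from 7: 2× up (reaching 1), right to 2, 2× down (reaching 8) — 5 moves in all.
Check: all required cells visited; 5 ≤ 5 moves.

7 -> 4 -> 1 -> 2 -> 5 -> 8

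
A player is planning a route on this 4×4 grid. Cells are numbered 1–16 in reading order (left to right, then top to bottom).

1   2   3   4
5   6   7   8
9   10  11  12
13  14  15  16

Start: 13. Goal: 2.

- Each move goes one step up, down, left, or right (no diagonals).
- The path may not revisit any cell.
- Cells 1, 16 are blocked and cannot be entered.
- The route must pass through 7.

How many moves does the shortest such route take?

6

Any route passes through 7 somewhere between 13 and 2. Summing Manhattan distances along the two legs (13 → 7 → 2) gives a lower bound of 4 + 2 = 6 moves.
A route of 6 moves achieves this: 13 → 9 → 5 → 6 → 7 → 3 → 2.
Since 6 matches the lower bound, it is optimal.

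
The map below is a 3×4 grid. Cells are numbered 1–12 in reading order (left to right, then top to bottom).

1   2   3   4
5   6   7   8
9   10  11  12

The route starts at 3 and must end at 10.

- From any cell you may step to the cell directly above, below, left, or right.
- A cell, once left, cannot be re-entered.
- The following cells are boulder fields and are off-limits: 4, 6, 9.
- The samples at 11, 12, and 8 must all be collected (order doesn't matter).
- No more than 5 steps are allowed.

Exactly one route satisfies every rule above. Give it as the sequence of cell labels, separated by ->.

The budget equals the shortest possible length, so every move has to be on a shortest route through the required cells.
Route from 3: down to 7, right to 8, down to 12, 2× left (reaching 10) — 5 moves in all.
Check: all required cells visited; 5 ≤ 5 moves.

3 -> 7 -> 8 -> 12 -> 11 -> 10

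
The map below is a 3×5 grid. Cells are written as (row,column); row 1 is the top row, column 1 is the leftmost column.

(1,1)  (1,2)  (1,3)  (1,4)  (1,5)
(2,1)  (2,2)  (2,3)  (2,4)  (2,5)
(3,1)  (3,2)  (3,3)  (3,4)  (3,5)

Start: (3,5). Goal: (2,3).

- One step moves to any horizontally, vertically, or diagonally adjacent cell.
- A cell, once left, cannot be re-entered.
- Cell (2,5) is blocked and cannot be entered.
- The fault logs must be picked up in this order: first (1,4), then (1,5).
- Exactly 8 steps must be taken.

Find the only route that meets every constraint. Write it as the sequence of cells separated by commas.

(3,5), (3,4), (3,3), (2,2), (1,3), (1,4), (1,5), (2,4), (2,3)

The waypoints must appear in the order (1,4), (1,5), with no cell reused.
Route from (3,5): 2× left (reaching (3,3)), up-left to (2,2), up-right to (1,3), 2× right (reaching (1,5)), down-left to (2,4), left to (2,3) — 8 moves in all.
Check: order respected ((1,4) at step 5, (1,5) at step 6); 8 moves as required.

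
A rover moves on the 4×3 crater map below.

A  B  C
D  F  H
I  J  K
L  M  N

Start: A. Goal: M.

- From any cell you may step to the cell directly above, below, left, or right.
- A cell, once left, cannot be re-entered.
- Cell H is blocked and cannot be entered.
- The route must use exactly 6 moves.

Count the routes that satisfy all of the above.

7

Need simple routes of exactly 6 moves from A to M (Manhattan distance 4, so 1 moves are spent on a detour and 1 undoing it).
Enumerating: A D I J K N M | A D F J I L M | A D F J K N M | A B F J I L M | A B F J K N M | A B F D I L M | A B F D I J M.
That gives 7 routes.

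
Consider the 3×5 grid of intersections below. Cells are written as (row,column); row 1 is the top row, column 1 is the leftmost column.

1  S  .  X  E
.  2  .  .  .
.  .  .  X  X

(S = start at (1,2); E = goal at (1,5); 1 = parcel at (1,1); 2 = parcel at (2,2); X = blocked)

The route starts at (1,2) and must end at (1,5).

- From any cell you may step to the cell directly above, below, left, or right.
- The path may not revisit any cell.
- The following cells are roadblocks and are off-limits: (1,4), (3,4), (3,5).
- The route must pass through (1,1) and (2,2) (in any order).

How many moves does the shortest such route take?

7

Any route passes through (1,1) and (2,2) in some order between (1,2) and (1,5). Summing Manhattan distances along each leg and taking the cheapest ordering ((1,2) → (1,1) → (2,2) → (1,5)) gives a lower bound of 1 + 2 + 4 = 7 moves.
A route of 7 moves achieves this: (1,2) → (1,1) → (2,1) → (2,2) → (2,3) → (2,4) → (2,5) → (1,5).
Since 7 matches the lower bound, it is optimal.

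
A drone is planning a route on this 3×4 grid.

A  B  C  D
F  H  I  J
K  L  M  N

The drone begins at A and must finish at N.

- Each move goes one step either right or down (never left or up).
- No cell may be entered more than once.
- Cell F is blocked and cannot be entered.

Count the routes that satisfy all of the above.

6

A right/down-only route from A to N makes exactly 2 down-moves and 3 right-moves in some order.
With no other constraints that would be C(5,2) = 10 routes.
Subtract routes through each blocked cell (inclusion–exclusion for overlaps): − through F: 4 → 6.
That gives 6 routes.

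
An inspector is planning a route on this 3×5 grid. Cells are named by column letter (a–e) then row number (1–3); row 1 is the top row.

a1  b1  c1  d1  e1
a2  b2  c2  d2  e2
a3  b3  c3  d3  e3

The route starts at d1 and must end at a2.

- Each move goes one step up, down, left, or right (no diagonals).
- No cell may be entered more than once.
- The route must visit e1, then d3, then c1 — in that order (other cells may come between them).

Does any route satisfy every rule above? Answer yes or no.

One route that works: d1 → e1 → e2 → e3 → d3 → d2 → c2 → c1 → b1 → b2 → a2.

yes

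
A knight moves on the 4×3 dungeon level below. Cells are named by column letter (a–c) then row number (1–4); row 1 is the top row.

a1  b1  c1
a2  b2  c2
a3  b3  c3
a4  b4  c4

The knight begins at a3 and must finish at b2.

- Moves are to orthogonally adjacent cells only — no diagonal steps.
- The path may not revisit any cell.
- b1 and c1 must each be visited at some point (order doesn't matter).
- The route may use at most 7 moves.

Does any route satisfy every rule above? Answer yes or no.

yes

One route that works: a3 → a2 → a1 → b1 → c1 → c2 → b2.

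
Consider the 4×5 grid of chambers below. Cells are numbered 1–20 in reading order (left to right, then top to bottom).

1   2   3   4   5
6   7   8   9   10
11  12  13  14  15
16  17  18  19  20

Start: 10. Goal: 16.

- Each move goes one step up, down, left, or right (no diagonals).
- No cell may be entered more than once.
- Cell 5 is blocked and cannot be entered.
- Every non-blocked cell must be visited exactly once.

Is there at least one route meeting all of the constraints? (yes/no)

yes

One route that works: 10 → 15 → 20 → 19 → 14 → 9 → 4 → 3 → 8 → 13 → 18 → 17 → 12 → 7 → 2 → 1 → 6 → 11 → 16.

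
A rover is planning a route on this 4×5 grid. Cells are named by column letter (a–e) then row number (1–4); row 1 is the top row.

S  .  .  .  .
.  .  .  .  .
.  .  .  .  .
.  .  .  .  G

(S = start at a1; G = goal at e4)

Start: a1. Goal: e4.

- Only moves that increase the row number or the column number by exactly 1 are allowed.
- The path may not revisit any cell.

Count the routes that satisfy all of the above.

35

A right/down-only route from a1 to e4 makes exactly 3 down-moves and 4 right-moves in some order.
With no other constraints that would be C(7,3) = 35 routes.
That gives 35 routes.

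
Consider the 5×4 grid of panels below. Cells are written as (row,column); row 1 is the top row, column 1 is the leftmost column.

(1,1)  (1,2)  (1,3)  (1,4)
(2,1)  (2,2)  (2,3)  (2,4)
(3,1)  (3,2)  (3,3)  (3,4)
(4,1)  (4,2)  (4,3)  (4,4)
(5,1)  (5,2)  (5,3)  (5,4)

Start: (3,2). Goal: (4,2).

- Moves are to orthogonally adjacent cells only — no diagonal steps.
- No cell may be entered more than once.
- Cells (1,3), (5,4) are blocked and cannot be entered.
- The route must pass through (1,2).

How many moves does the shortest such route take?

Any route passes through (1,2) somewhere between (3,2) and (4,2). Summing Manhattan distances along the two legs ((3,2) → (1,2) → (4,2)) gives a lower bound of 2 + 3 = 5 moves.
The shortest route satisfying every rule uses 7 moves: (3,2) → (2,2) → (1,2) → (1,1) → (2,1) → (3,1) → (4,1) → (4,2).
The bound of 5 isn't tight here; checking systematically, no route of length 5 through 6 satisfies every constraint, so 7 is the minimum.

7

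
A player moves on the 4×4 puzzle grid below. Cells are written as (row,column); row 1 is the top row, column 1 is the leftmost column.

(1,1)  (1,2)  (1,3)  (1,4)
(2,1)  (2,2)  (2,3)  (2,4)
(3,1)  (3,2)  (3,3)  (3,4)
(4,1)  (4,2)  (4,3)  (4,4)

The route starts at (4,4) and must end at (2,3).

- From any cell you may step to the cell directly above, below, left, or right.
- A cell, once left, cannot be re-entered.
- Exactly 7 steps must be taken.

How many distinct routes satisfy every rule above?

13

Need simple routes of exactly 7 moves from (4,4) to (2,3) (Manhattan distance 3, so 2 moves are spent on a detour and 2 undoing it).
Branch systematically from the start, pruning whenever the remaining move budget drops below the Manhattan distance to (2,3) or differs from it in parity. Grouping the completions by first move — via (3,4): 4; via (4,3): 9 — and summing: 4 + 9 = 13.
That gives 13 routes.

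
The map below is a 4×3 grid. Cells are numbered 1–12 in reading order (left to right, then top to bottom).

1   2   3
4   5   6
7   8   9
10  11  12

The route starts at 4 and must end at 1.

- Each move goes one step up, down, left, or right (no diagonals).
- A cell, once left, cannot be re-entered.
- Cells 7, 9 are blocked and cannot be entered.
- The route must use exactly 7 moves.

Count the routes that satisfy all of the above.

Need simple routes of exactly 7 moves from 4 to 1 (Manhattan distance 1, so 3 moves are spent on a detour and 3 undoing it).
No route satisfies every constraint, so the count is 0.

0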